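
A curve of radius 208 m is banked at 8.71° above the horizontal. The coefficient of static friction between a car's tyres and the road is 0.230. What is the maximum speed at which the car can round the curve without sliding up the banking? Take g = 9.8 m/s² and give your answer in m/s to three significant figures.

28.5 m/s

At the maximum speed, friction acts down the slope at its limiting value f = μN. Radially (horizontal, toward centre): N sinθ + μN cosθ = mv²/r. Vertically: N cosθ − μN sinθ = mg.
Dividing: v² = r g (sinθ + μcosθ)/(cosθ − μsinθ).
sinθ + μcosθ = 0.1514 + 0.230×0.9885 = 0.3788; cosθ − μsinθ = 0.9885 − 0.230×0.1514 = 0.9536.
v² = 208 × 9.8 × 0.3788/0.9536 = 809.6 m²/s², so v = 28.45 m/s.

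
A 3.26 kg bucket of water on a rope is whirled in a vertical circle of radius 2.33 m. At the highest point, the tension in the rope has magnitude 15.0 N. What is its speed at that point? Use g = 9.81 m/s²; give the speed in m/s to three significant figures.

5.79 m/s

At the top, T + mg = mv²/r, so v = √(r(T/m + g)) = √(2.33 × (15.0/3.26 + 9.81)) = √(2.33 × 14.41) = √33.58 = 5.795 m/s.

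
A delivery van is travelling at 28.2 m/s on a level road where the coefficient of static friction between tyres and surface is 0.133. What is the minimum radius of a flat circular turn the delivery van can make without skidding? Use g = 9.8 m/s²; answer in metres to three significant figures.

610 m

At the limit, μ_s m g = m v²/r, so r_min = v²/(μ_s g) = (28.2)²/(0.133 × 9.8) = 795.2/1.303 = 610.1 m.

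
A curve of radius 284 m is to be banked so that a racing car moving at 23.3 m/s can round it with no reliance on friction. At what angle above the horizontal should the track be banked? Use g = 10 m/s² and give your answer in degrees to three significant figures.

For a frictionless banked turn: horizontally N sinθ = mv²/r and vertically N cosθ = mg.
Dividing: tanθ = v²/(r g) = (23.3)²/(284 × 10.0) = 542.9/2840 = 0.1912.
θ = arctan(0.1912) = 10.82°.

10.8°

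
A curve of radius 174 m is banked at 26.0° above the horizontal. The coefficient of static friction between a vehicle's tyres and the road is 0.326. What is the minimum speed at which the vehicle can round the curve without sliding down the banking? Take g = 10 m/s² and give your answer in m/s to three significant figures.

15.6 m/s

At the minimum speed, friction acts up the slope at its limiting value f = μN. Radially (horizontal, toward centre): N sinθ − μN cosθ = mv²/r. Vertically: N cosθ + μN sinθ = mg.
Dividing: v² = r g (sinθ − μcosθ)/(cosθ + μsinθ).
sinθ − μcosθ = 0.4384 − 0.326×0.8988 = 0.1454; cosθ + μsinθ = 0.8988 + 0.326×0.4384 = 1.042.
v² = 174 × 10.0 × 0.1454/1.042 = 242.8 m²/s², so v = 15.58 m/s.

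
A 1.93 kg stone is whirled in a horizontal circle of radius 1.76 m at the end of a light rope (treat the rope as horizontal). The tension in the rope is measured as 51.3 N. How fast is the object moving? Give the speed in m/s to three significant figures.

T = m v²/r ⇒ v = √(T r / m) = √(51.3 × 1.76 / 1.93) = √46.78 = 6.840 m/s.

6.84 m/s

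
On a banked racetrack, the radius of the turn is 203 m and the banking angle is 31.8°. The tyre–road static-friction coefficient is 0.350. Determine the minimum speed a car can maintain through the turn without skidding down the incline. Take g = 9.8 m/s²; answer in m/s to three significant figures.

21.0 m/s

At the minimum speed, friction acts up the slope at its limiting value f = μN. Radially (horizontal, toward centre): N sinθ − μN cosθ = mv²/r. Vertically: N cosθ + μN sinθ = mg.
Dividing: v² = r g (sinθ − μcosθ)/(cosθ + μsinθ).
sinθ − μcosθ = 0.5270 − 0.350×0.8499 = 0.2295; cosθ + μsinθ = 0.8499 + 0.350×0.5270 = 1.034.
v² = 203 × 9.8 × 0.2295/1.034 = 441.4 m²/s², so v = 21.01 m/s.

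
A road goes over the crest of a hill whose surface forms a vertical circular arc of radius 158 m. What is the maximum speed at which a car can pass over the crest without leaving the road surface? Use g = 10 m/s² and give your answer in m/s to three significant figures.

At the crest the centre of the circle is below the car, so the net downward (centripetal) force is mg − N = mv²/r.
The car leaves the road when N → 0, giving v_max = √(g r) = √(10.0 × 158) = 39.75 m/s.

39.7 m/s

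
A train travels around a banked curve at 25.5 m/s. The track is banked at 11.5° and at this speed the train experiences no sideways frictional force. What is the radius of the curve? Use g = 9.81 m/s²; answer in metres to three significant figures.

Frictionless banking: tanθ = v²/(rg), so r = v²/(g tanθ).
r = (25.5)²/(9.81 × tan 11.5°) = 650.2/(9.81 × 0.2035) = 650.2/1.996 = 325.8 m.

326 m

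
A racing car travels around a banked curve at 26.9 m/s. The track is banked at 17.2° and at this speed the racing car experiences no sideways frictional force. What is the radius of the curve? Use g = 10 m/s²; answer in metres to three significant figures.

234 m

Frictionless banking: tanθ = v²/(rg), so r = v²/(g tanθ).
r = (26.9)²/(10.0 × tan 17.2°) = 723.6/(10.0 × 0.3096) = 723.6/3.096 = 233.8 m.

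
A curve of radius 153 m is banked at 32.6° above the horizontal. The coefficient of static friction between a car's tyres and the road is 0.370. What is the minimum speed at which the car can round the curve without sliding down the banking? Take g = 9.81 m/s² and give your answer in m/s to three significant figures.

18.1 m/s

At the minimum speed, friction acts up the slope at its limiting value f = μN. Radially (horizontal, toward centre): N sinθ − μN cosθ = mv²/r. Vertically: N cosθ + μN sinθ = mg.
Dividing: v² = r g (sinθ − μcosθ)/(cosθ + μsinθ).
sinθ − μcosθ = 0.5388 − 0.370×0.8425 = 0.2271; cosθ + μsinθ = 0.8425 + 0.370×0.5388 = 1.042.
v² = 153 × 9.81 × 0.2271/1.042 = 327.1 m²/s², so v = 18.09 m/s.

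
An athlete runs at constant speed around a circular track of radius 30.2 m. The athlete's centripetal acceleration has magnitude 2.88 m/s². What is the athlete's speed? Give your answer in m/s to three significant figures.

9.33 m/s

a_c = v²/r ⇒ v = √(a_c · r) = √(2.88 × 30.2) = √86.98 = 9.326 m/s.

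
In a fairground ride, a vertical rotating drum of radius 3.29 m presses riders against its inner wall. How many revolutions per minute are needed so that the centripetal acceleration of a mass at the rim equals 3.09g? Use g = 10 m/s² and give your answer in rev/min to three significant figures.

29.3 rev/min

Require ω²r = 3.09g, so ω = √(3.09 × 10.0/3.29) = 3.065 rad/s.
In rev/min: ω × 60/(2π) = 3.065 × 60/(2π) = 29.27 rev/min.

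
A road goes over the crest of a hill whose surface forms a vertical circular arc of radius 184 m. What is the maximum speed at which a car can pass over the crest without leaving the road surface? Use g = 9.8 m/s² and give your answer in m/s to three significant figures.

42.5 m/s

At the crest the centre of the circle is below the car, so the net downward (centripetal) force is mg − N = mv²/r.
The car leaves the road when N → 0, giving v_max = √(g r) = √(9.8 × 184) = 42.46 m/s.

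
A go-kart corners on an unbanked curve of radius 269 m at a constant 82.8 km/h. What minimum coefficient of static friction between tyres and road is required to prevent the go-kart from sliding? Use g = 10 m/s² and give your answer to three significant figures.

v = 82.8/3.6 = 23.00 m/s.
Friction provides the centripetal force: μ_s m g = m v²/r, so μ_s = v²/(g r) = (23.00)²/(10.0 × 269) = 529.0/2690 = 0.1967.

0.197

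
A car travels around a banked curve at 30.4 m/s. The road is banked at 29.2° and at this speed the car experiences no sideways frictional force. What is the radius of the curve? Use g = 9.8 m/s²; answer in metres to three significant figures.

169 m

Frictionless banking: tanθ = v²/(rg), so r = v²/(g tanθ).
r = (30.4)²/(9.8 × tan 29.2°) = 924.2/(9.8 × 0.5589) = 924.2/5.477 = 168.7 m.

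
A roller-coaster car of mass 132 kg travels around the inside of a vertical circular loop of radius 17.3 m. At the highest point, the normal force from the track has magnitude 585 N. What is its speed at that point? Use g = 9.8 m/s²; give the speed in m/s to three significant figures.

At the top, N + mg = mv²/r, so v = √(r(N/m + g)) = √(17.3 × (585/132 + 9.8)) = √(17.3 × 14.23) = √246.2 = 15.69 m/s.

15.7 m/s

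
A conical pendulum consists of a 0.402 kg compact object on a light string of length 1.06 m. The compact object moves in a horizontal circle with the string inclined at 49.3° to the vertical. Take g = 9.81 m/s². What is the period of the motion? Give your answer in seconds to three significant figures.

r = L sinθ = 0.8036 m. From T sinθ = mω²r and T cosθ = mg: tanθ = ω²r/g, so ω² = g tanθ / r = g/(L cosθ).
ω = √(g/(L cosθ)) = √(9.81/(1.06 × 0.6521)) = √14.19 = 3.767 rad/s.
Period = 2π/ω = 1.668 s.

1.67 s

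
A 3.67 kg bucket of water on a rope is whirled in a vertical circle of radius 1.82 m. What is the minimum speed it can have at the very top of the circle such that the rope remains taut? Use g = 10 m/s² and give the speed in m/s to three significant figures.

4.27 m/s

At the highest point the centre is directly below, so both the weight and T act inward: T + mg = mv²/r.
At minimum speed T → 0, so mg = mv_min²/r ⇒ v_min = √(g r) = √(10.0 × 1.82) = 4.266 m/s.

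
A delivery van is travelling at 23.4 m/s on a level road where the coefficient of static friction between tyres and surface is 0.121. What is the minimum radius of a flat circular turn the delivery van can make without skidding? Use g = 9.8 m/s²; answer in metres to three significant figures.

462 m

At the limit, μ_s m g = m v²/r, so r_min = v²/(μ_s g) = (23.4)²/(0.121 × 9.8) = 547.6/1.186 = 461.8 m.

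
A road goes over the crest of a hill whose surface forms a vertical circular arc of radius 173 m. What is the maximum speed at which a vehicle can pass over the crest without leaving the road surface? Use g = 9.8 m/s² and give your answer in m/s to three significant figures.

At the crest the centre of the circle is below the vehicle, so the net downward (centripetal) force is mg − N = mv²/r.
The vehicle leaves the road when N → 0, giving v_max = √(g r) = √(9.8 × 173) = 41.18 m/s.

41.2 m/s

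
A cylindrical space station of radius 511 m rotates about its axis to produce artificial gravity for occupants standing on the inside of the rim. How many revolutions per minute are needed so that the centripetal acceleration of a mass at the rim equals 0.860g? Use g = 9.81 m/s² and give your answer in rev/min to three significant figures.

Require ω²r = 0.860g, so ω = √(0.860 × 9.81/511) = 0.1285 rad/s.
In rev/min: ω × 60/(2π) = 0.1285 × 60/(2π) = 1.227 rev/min.

1.23 rev/min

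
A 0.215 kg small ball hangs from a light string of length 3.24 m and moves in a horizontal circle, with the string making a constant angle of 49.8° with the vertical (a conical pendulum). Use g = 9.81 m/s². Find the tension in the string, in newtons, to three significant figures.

3.27 N

Vertically the bob has no acceleration, so T cosθ = mg.
T = mg/cosθ = 0.215 × 9.81 / cos 49.8° = 2.109/0.6455 = 3.268 N.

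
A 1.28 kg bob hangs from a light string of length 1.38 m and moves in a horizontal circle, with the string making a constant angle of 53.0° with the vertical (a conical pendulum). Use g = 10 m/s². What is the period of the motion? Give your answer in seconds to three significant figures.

r = L sinθ = 1.102 m. From T sinθ = mω²r and T cosθ = mg: tanθ = ω²r/g, so ω² = g tanθ / r = g/(L cosθ).
ω = √(g/(L cosθ)) = √(10.0/(1.38 × 0.6018)) = √12.04 = 3.470 rad/s.
Period = 2π/ω = 1.811 s.

1.81 s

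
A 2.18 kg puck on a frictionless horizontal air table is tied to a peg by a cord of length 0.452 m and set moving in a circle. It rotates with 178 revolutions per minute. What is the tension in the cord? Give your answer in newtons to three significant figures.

342 N

ω = 178 rev/min × 2π/60 = 18.64 rad/s, so v = ωr = 18.64 × 0.452 = 8.425 m/s.
The tension is the only horizontal force, so it supplies the full centripetal force: T = m v²/r = 2.18 × (8.425)²/0.452 = 2.18 × 70.99/0.452 = 342.4 N.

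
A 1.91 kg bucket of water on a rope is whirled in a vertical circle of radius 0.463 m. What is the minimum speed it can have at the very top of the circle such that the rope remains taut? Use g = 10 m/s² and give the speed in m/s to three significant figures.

At the top, both weight mg and T point toward the centre: T + mg = mv²/r.
At minimum speed T → 0, so mg = mv_min²/r ⇒ v_min = √(g r) = √(10.0 × 0.463) = 2.152 m/s.

2.15 m/s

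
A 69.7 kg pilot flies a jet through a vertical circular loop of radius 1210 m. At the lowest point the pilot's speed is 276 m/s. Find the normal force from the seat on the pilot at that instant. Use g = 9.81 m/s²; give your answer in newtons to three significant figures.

At the lowest point, N points up (toward the centre) and the weight mg points down (away from the centre), so the net inward force is N − mg = mv²/r.
N = m(v²/r + g) = 69.7 × ((276)²/1210 + 9.81) = 69.7 × (62.96 + 9.81) = 69.7 × 72.77 = 5072 N.

5070 N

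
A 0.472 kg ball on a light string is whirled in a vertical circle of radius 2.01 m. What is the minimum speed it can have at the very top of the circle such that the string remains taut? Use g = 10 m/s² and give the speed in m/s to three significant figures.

At the top, both weight mg and T point toward the centre: T + mg = mv²/r.
At minimum speed T → 0, so mg = mv_min²/r ⇒ v_min = √(g r) = √(10.0 × 2.01) = 4.483 m/s.

4.48 m/s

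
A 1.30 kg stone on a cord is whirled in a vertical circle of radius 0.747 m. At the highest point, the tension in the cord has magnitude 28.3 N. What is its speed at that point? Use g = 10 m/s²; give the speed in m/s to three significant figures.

4.87 m/s

At the top, T + mg = mv²/r, so v = √(r(T/m + g)) = √(0.747 × (28.3/1.30 + 10.0)) = √(0.747 × 31.77) = √23.73 = 4.872 m/s.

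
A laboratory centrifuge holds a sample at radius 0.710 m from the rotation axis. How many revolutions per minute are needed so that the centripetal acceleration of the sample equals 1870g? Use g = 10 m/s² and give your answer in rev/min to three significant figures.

Require ω²r = 1870g, so ω = √(1870 × 10.0/0.710) = 162.3 rad/s.
In rev/min: ω × 60/(2π) = 162.3 × 60/(2π) = 1550 rev/min.

1550 rev/min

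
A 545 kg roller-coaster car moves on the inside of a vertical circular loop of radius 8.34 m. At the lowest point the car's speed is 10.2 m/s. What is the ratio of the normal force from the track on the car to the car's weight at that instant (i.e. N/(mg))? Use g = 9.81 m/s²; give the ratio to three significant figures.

At the bottom, N − mg = mv²/r, so N = m(v²/r + g) and N/(mg) = v²/(rg) + 1 = (10.2)²/(8.34 × 9.81) + 1 = 1.272 + 1 = 2.272.

2.27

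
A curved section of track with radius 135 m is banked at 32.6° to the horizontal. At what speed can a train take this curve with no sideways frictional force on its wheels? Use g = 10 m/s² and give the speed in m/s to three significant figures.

On a frictionless banked curve, N sinθ = mv²/r and N cosθ = mg, so tanθ = v²/(rg).
v = √(r g tanθ) = √(135 × 10.0 × tan 32.6°) = √(135 × 10.0 × 0.6395) = √863.4 = 29.38 m/s.

29.4 m/s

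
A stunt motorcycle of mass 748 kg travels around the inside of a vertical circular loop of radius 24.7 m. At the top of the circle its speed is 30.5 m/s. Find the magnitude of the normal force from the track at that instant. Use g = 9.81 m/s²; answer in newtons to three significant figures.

At the top, both N and the weight mg point inward (toward the centre), so N + mg = mv²/r.
N = m(v²/r − g) = 748 × ((30.5)²/24.7 − 9.81) = 748 × (37.66 − 9.81) = 748 × 27.85 = 20830 N.

20800 N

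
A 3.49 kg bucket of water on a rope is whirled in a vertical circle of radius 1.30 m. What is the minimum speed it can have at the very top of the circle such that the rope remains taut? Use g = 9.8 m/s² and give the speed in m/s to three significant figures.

At the highest point the centre is directly below, so both the weight and T act inward: T + mg = mv²/r.
At minimum speed T → 0, so mg = mv_min²/r ⇒ v_min = √(g r) = √(9.8 × 1.30) = 3.569 m/s.

3.57 m/s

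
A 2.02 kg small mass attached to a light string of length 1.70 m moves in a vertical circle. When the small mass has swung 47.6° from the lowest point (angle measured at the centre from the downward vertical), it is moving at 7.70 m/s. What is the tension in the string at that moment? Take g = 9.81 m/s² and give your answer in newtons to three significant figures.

83.8 N

Take the radial direction toward the centre of the circle as positive. The component of the weight along the string toward the centre is −mg cos φ (φ measured from the bottom), so Newton's second law along the string gives T − mg cos φ = m v²/r.
cos 47.6° = 0.6743, so T = m(v²/r + g cos φ) = 2.02 × ((7.70)²/1.70 + 9.81 × 0.6743) = 2.02 × (34.88 + (6.615)) = 2.02 × 41.49 = 83.81 N.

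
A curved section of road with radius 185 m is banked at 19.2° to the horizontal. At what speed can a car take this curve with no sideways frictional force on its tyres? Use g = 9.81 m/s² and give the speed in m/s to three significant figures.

On a frictionless banked curve, N sinθ = mv²/r and N cosθ = mg, so tanθ = v²/(rg).
v = √(r g tanθ) = √(185 × 9.81 × tan 19.2°) = √(185 × 9.81 × 0.3482) = √632.0 = 25.14 m/s.

25.1 m/s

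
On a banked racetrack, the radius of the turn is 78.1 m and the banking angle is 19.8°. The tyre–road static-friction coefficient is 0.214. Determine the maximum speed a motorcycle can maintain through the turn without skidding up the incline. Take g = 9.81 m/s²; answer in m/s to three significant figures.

At the maximum speed, friction acts down the slope at its limiting value f = μN. Radially (horizontal, toward centre): N sinθ + μN cosθ = mv²/r. Vertically: N cosθ − μN sinθ = mg.
Dividing: v² = r g (sinθ + μcosθ)/(cosθ − μsinθ).
sinθ + μcosθ = 0.3387 + 0.214×0.9409 = 0.5401; cosθ − μsinθ = 0.9409 − 0.214×0.3387 = 0.8684.
v² = 78.1 × 9.81 × 0.5401/0.8684 = 476.5 m²/s², so v = 21.83 m/s.

21.8 m/s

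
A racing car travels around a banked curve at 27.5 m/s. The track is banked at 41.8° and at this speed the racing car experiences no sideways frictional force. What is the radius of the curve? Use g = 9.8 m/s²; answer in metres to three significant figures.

86.3 m

Frictionless banking: tanθ = v²/(rg), so r = v²/(g tanθ).
r = (27.5)²/(9.8 × tan 41.8°) = 756.2/(9.8 × 0.8941) = 756.2/8.762 = 86.31 m.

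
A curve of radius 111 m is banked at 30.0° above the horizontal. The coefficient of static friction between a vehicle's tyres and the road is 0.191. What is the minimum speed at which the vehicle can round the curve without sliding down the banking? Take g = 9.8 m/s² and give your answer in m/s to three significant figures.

19.5 m/s

At the minimum speed, friction acts up the slope at its limiting value f = μN. Radially (horizontal, toward centre): N sinθ − μN cosθ = mv²/r. Vertically: N cosθ + μN sinθ = mg.
Dividing: v² = r g (sinθ − μcosθ)/(cosθ + μsinθ).
sinθ − μcosθ = 0.5000 − 0.191×0.8660 = 0.3346; cosθ + μsinθ = 0.8660 + 0.191×0.5000 = 0.9615.
v² = 111 × 9.8 × 0.3346/0.9615 = 378.5 m²/s², so v = 19.46 m/s.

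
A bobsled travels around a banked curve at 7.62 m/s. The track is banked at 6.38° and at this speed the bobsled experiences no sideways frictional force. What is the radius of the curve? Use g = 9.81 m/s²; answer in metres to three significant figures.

Frictionless banking: tanθ = v²/(rg), so r = v²/(g tanθ).
r = (7.62)²/(9.81 × tan 6.38°) = 58.06/(9.81 × 0.1118) = 58.06/1.097 = 52.93 m.

52.9 m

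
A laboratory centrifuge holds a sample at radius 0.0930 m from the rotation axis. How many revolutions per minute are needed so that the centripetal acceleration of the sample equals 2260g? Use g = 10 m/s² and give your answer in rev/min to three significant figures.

4710 rev/min

Require ω²r = 2260g, so ω = √(2260 × 10.0/0.0930) = 493.0 rad/s.
In rev/min: ω × 60/(2π) = 493.0 × 60/(2π) = 4707 rev/min.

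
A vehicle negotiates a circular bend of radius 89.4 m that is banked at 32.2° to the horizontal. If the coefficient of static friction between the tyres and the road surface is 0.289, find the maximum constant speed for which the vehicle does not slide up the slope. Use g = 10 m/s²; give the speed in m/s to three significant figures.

At the maximum speed, friction acts down the slope at its limiting value f = μN. Radially (horizontal, toward centre): N sinθ + μN cosθ = mv²/r. Vertically: N cosθ − μN sinθ = mg.
Dividing: v² = r g (sinθ + μcosθ)/(cosθ − μsinθ).
sinθ + μcosθ = 0.5329 + 0.289×0.8462 = 0.7774; cosθ − μsinθ = 0.8462 − 0.289×0.5329 = 0.6922.
v² = 89.4 × 10.0 × 0.7774/0.6922 = 1004 m²/s², so v = 31.69 m/s.

31.7 m/s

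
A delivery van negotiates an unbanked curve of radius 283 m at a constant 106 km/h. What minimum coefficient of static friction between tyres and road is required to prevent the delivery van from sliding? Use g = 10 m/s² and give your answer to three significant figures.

v = 106/3.6 = 29.44 m/s.
Friction provides the centripetal force: μ_s m g = m v²/r, so μ_s = v²/(g r) = (29.44)²/(10.0 × 283) = 867.0/2830 = 0.3064.

0.306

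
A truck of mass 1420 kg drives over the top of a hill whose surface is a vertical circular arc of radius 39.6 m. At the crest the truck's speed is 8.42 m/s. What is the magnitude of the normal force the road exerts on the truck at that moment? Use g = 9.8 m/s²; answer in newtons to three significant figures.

11400 N

At the crest the centripetal acceleration points downward (toward the centre of the arc), so mg − N = mv²/r.
N = m(g − v²/r) = 1420 × (9.8 − (8.42)²/39.6) = 1420 × (9.8 − 1.790) = 1420 × 8.010 = 11370 N.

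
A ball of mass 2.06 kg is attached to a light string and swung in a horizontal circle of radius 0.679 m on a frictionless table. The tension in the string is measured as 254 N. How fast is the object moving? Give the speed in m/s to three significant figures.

T = m v²/r ⇒ v = √(T r / m) = √(254 × 0.679 / 2.06) = √83.72 = 9.150 m/s.

9.15 m/s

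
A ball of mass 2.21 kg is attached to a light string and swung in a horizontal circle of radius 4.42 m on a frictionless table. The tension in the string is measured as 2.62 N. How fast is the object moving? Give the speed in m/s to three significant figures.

T = m v²/r ⇒ v = √(T r / m) = √(2.62 × 4.42 / 2.21) = √5.240 = 2.289 m/s.

2.29 m/s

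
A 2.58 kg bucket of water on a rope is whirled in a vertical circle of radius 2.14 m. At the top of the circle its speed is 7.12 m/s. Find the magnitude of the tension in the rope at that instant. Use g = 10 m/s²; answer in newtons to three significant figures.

At the top, both T and the weight mg point inward (toward the centre), so T + mg = mv²/r.
T = m(v²/r − g) = 2.58 × ((7.12)²/2.14 − 10.0) = 2.58 × (23.69 − 10.0) = 2.58 × 13.69 = 35.32 N.

35.3 N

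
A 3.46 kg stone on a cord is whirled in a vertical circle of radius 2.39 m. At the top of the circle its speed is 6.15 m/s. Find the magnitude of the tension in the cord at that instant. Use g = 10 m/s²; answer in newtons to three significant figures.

At the top, both T and the weight mg point inward (toward the centre), so T + mg = mv²/r.
T = m(v²/r − g) = 3.46 × ((6.15)²/2.39 − 10.0) = 3.46 × (15.83 − 10.0) = 3.46 × 5.825 = 20.16 N.

20.2 N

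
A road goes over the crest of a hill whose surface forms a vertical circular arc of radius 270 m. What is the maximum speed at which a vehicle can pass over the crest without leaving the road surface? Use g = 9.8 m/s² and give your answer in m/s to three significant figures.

51.4 m/s

At the crest the centre of the circle is below the vehicle, so the net downward (centripetal) force is mg − N = mv²/r.
The vehicle leaves the road when N → 0, giving v_max = √(g r) = √(9.8 × 270) = 51.44 m/s.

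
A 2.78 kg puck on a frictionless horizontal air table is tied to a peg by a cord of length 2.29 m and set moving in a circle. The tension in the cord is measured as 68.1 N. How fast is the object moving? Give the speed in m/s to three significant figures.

T = m v²/r ⇒ v = √(T r / m) = √(68.1 × 2.29 / 2.78) = √56.10 = 7.490 m/s.

7.49 m/s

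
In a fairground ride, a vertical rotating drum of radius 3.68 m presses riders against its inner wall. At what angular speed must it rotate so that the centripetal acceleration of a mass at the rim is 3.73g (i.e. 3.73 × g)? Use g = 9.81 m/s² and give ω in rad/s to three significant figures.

3.15 rad/s

Centripetal acceleration a_c = ω²r. Setting ω²r = 3.73g:
ω = √(3.73g / r) = √(3.73 × 9.81 / 3.68) = √9.943 = 3.153 rad/s.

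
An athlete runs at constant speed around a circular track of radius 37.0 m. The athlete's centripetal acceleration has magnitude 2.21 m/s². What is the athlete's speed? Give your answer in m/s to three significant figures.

9.04 m/s

a_c = v²/r ⇒ v = √(a_c · r) = √(2.21 × 37.0) = √81.77 = 9.043 m/s.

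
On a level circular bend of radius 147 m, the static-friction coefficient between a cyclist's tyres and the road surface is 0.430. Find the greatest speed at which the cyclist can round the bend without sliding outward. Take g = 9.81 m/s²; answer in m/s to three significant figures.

On a flat curve, static friction is the only horizontal force, so it must supply the full centripetal force: μ_s m g = m v²/r.
Mass cancels: v_max = √(μ_s g r) = √(0.430 × 9.81 × 147) = √620.1 = 24.90 m/s.

24.9 m/s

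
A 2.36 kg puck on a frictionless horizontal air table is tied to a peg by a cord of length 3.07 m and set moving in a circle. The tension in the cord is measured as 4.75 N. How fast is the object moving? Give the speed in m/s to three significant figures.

2.49 m/s

T = m v²/r ⇒ v = √(T r / m) = √(4.75 × 3.07 / 2.36) = √6.179 = 2.486 m/s.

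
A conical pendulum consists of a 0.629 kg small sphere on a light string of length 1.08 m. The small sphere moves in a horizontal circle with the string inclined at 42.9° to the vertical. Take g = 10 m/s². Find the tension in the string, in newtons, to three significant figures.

8.59 N

Vertically the bob has no acceleration, so T cosθ = mg.
T = mg/cosθ = 0.629 × 10.0 / cos 42.9° = 6.290/0.7325 = 8.587 N.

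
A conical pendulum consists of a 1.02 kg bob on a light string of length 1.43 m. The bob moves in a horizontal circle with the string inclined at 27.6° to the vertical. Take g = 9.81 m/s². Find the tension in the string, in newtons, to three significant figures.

Vertically the bob has no acceleration, so T cosθ = mg.
T = mg/cosθ = 1.02 × 9.81 / cos 27.6° = 10.01/0.8862 = 11.29 N.

11.3 N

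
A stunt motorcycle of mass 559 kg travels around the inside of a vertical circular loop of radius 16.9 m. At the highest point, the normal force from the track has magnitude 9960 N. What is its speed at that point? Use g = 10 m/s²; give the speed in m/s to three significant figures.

21.7 m/s

At the top, N + mg = mv²/r, so v = √(r(N/m + g)) = √(16.9 × (9960/559 + 10.0)) = √(16.9 × 27.82) = √470.1 = 21.68 m/s.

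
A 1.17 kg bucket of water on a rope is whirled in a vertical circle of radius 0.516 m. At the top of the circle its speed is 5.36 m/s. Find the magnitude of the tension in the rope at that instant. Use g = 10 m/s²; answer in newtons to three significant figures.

At the top, both T and the weight mg point inward (toward the centre), so T + mg = mv²/r.
T = m(v²/r − g) = 1.17 × ((5.36)²/0.516 − 10.0) = 1.17 × (55.68 − 10.0) = 1.17 × 45.68 = 53.44 N.

53.4 N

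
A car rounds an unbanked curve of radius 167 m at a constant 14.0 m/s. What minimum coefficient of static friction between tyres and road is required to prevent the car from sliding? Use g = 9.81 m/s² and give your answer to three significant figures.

Friction provides the centripetal force: μ_s m g = m v²/r, so μ_s = v²/(g r) = (14.00)²/(9.81 × 167) = 196.0/1638 = 0.1196.

0.120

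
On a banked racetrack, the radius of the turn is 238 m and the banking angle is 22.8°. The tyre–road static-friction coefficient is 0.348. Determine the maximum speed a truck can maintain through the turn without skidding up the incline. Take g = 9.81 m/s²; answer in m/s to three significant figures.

45.8 m/s

At the maximum speed, friction acts down the slope at its limiting value f = μN. Radially (horizontal, toward centre): N sinθ + μN cosθ = mv²/r. Vertically: N cosθ − μN sinθ = mg.
Dividing: v² = r g (sinθ + μcosθ)/(cosθ − μsinθ).
sinθ + μcosθ = 0.3875 + 0.348×0.9219 = 0.7083; cosθ − μsinθ = 0.9219 − 0.348×0.3875 = 0.7870.
v² = 238 × 9.81 × 0.7083/0.7870 = 2101 m²/s², so v = 45.84 m/s.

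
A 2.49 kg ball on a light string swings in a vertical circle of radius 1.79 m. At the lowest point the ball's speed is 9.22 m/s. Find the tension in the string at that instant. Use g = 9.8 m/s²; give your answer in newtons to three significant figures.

At the lowest point, T points up (toward the centre) and the weight mg points down (away from the centre), so the net inward force is T − mg = mv²/r.
T = m(v²/r + g) = 2.49 × ((9.22)²/1.79 + 9.8) = 2.49 × (47.49 + 9.8) = 2.49 × 57.29 = 142.7 N.

143 N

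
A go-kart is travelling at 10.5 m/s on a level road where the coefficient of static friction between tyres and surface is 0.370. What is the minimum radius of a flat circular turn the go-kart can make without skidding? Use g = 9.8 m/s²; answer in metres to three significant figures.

30.4 m

At the limit, μ_s m g = m v²/r, so r_min = v²/(μ_s g) = (10.5)²/(0.370 × 9.8) = 110.2/3.626 = 30.41 m.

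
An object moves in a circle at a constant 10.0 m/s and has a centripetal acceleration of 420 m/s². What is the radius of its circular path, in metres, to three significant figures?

a_c = v²/r ⇒ r = v²/a_c = (10.0)²/420 = 100.0/420 = 0.2381 m.

0.238 m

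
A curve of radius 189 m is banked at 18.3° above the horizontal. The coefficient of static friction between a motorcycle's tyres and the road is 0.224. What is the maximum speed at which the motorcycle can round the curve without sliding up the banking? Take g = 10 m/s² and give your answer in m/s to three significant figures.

33.6 m/s

At the maximum speed, friction acts down the slope at its limiting value f = μN. Radially (horizontal, toward centre): N sinθ + μN cosθ = mv²/r. Vertically: N cosθ − μN sinθ = mg.
Dividing: v² = r g (sinθ + μcosθ)/(cosθ − μsinθ).
sinθ + μcosθ = 0.3140 + 0.224×0.9494 = 0.5267; cosθ − μsinθ = 0.9494 − 0.224×0.3140 = 0.8791.
v² = 189 × 10.0 × 0.5267/0.8791 = 1132 m²/s², so v = 33.65 m/s.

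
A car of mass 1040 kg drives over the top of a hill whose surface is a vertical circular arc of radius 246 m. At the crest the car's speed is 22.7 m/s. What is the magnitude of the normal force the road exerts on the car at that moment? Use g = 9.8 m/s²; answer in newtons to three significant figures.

At the crest the centripetal acceleration points downward (toward the centre of the arc), so mg − N = mv²/r.
N = m(g − v²/r) = 1040 × (9.8 − (22.7)²/246) = 1040 × (9.8 − 2.095) = 1040 × 7.705 = 8014 N.

8010 N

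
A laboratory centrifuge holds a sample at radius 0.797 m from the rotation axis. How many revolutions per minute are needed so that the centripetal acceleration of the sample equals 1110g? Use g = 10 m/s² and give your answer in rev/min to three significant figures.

1130 rev/min

Require ω²r = 1110g, so ω = √(1110 × 10.0/0.797) = 118.0 rad/s.
In rev/min: ω × 60/(2π) = 118.0 × 60/(2π) = 1127 rev/min.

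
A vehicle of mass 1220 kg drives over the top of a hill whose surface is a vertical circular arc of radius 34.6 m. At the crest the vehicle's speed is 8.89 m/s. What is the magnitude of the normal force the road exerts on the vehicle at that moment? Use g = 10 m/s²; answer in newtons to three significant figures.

At the crest the centripetal acceleration points downward (toward the centre of the arc), so mg − N = mv²/r.
N = m(g − v²/r) = 1220 × (10.0 − (8.89)²/34.6) = 1220 × (10.0 − 2.284) = 1220 × 7.716 = 9413 N.

9410 N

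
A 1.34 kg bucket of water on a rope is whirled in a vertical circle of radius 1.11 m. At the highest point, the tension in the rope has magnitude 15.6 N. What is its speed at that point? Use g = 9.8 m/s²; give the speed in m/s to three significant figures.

4.88 m/s

At the top, T + mg = mv²/r, so v = √(r(T/m + g)) = √(1.11 × (15.6/1.34 + 9.8)) = √(1.11 × 21.44) = √23.80 = 4.879 m/s.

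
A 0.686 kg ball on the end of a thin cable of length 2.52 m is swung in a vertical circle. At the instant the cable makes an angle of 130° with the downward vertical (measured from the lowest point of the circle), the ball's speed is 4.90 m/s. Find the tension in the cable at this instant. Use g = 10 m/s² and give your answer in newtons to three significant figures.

2.13 N

Take the radial direction toward the centre of the circle as positive. The component of the weight along the string toward the centre is −mg cos φ (φ measured from the bottom), so Newton's second law along the string gives T − mg cos φ = m v²/r.
cos 130° = -0.6428, so T = m(v²/r + g cos φ) = 0.686 × ((4.90)²/2.52 + 10.0 × -0.6428) = 0.686 × (9.528 + (-6.428)) = 0.686 × 3.100 = 2.127 N.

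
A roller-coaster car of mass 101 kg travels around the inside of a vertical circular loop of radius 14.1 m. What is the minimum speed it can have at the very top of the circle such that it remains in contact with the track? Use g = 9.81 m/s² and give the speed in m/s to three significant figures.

At the highest point the centre is directly below, so both the weight and N act inward: N + mg = mv²/r.
At minimum speed N → 0, so mg = mv_min²/r ⇒ v_min = √(g r) = √(9.81 × 14.1) = 11.76 m/s.

11.8 m/s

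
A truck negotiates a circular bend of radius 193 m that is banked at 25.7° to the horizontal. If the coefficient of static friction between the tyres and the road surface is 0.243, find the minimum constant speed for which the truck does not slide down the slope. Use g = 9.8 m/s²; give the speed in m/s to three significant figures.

At the minimum speed, friction acts up the slope at its limiting value f = μN. Radially (horizontal, toward centre): N sinθ − μN cosθ = mv²/r. Vertically: N cosθ + μN sinθ = mg.
Dividing: v² = r g (sinθ − μcosθ)/(cosθ + μsinθ).
sinθ − μcosθ = 0.4337 − 0.243×0.9011 = 0.2147; cosθ + μsinθ = 0.9011 + 0.243×0.4337 = 1.006.
v² = 193 × 9.8 × 0.2147/1.006 = 403.5 m²/s², so v = 20.09 m/s.

20.1 m/s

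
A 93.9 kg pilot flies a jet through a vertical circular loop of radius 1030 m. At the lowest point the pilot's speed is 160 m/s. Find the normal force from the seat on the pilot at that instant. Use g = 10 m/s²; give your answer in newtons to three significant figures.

3270 N

At the lowest point, N points up (toward the centre) and the weight mg points down (away from the centre), so the net inward force is N − mg = mv²/r.
N = m(v²/r + g) = 93.9 × ((160)²/1030 + 10.0) = 93.9 × (24.85 + 10.0) = 93.9 × 34.85 = 3273 N.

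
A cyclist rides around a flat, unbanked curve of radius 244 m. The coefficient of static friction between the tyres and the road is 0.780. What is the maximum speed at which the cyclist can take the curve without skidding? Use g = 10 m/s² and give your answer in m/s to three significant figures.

Friction provides the centripetal force on a flat curve. At maximum speed it is at its limiting value: μ_s m g = m v²/r.
Mass cancels: v_max = √(μ_s g r) = √(0.780 × 10.0 × 244) = √1903 = 43.63 m/s.

43.6 m/s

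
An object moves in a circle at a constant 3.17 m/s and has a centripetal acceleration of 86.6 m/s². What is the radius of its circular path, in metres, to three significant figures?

0.116 m

a_c = v²/r ⇒ r = v²/a_c = (3.17)²/86.6 = 10.05/86.6 = 0.1160 m.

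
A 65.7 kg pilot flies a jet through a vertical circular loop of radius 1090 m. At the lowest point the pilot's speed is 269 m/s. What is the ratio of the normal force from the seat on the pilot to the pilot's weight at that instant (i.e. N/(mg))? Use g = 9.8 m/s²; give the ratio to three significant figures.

At the bottom, N − mg = mv²/r, so N = m(v²/r + g) and N/(mg) = v²/(rg) + 1 = (269)²/(1090 × 9.8) + 1 = 6.774 + 1 = 7.774.

7.77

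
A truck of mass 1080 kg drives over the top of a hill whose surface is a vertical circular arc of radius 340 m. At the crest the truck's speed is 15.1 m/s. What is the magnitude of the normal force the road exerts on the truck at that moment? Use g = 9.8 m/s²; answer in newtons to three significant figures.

9860 N

At the crest the centripetal acceleration points downward (toward the centre of the arc), so mg − N = mv²/r.
N = m(g − v²/r) = 1080 × (9.8 − (15.1)²/340) = 1080 × (9.8 − 0.6706) = 1080 × 9.129 = 9860 N.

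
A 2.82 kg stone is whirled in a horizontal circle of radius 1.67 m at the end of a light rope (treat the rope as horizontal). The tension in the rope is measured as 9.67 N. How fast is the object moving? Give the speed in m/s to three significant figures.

T = m v²/r ⇒ v = √(T r / m) = √(9.67 × 1.67 / 2.82) = √5.727 = 2.393 m/s.

2.39 m/s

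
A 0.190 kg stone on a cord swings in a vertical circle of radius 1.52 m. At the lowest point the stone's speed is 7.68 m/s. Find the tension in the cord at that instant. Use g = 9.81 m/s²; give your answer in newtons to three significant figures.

At the lowest point, T points up (toward the centre) and the weight mg points down (away from the centre), so the net inward force is T − mg = mv²/r.
T = m(v²/r + g) = 0.190 × ((7.68)²/1.52 + 9.81) = 0.190 × (38.80 + 9.81) = 0.190 × 48.61 = 9.237 N.

9.24 N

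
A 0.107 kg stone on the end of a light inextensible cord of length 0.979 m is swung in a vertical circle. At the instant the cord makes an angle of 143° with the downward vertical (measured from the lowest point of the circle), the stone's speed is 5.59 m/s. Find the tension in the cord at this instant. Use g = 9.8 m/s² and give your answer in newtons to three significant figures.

Take the radial direction toward the centre of the circle as positive. The component of the weight along the string toward the centre is −mg cos φ (φ measured from the bottom), so Newton's second law along the string gives T − mg cos φ = m v²/r.
cos 143° = -0.7986, so T = m(v²/r + g cos φ) = 0.107 × ((5.59)²/0.979 + 9.8 × -0.7986) = 0.107 × (31.92 + (-7.827)) = 0.107 × 24.09 = 2.578 N.

2.58 N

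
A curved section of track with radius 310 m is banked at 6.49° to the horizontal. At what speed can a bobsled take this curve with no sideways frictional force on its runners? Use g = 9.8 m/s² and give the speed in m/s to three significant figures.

18.6 m/s

On a frictionless banked curve, N sinθ = mv²/r and N cosθ = mg, so tanθ = v²/(rg).
v = √(r g tanθ) = √(310 × 9.8 × tan 6.49°) = √(310 × 9.8 × 0.1138) = √345.6 = 18.59 m/s.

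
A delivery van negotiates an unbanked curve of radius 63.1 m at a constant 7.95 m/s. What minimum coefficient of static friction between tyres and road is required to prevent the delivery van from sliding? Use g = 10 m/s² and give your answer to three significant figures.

Friction provides the centripetal force: μ_s m g = m v²/r, so μ_s = v²/(g r) = (7.950)²/(10.0 × 63.1) = 63.20/631.0 = 0.1002.

0.100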